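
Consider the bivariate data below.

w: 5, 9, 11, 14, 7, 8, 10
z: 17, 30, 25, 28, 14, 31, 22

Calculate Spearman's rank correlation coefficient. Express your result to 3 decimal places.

0.393

Rank w: 1, 4, 6, 7, 2, 3, 5
Rank z: 2, 6, 4, 5, 1, 7, 3
d = rank(w) − rank(z): -1, -2, 2, 2, 1, -4, 2; Σd² = 34
ρ = 1 − 6Σd² / [n(n²−1)] = 1 − 6×34 / (7×48) = 1 − 204/336 ≈ 0.393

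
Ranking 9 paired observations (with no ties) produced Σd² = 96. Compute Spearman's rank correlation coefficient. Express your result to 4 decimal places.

0.2000

ρ = 1 − 6Σd² / [n(n²−1)] = 1 − 6×96 / (9×80)
  = 1 − 576/720 = 1 − 0.80000 ≈ 0.2000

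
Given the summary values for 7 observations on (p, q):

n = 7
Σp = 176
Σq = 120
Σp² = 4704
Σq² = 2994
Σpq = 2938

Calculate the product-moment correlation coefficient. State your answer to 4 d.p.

r = (nΣpq − ΣpΣq) / √[(nΣp² − (Σp)²)(nΣq² − (Σq)²)]
Numerator: 7×2938 − 176×120 = -554
Denominator: √[(32928 − 30976)(20958 − 14400)] = √[1952 × 6558] = 3577.8787
r = -554 / 3577.8787 ≈ -0.1548

-0.1548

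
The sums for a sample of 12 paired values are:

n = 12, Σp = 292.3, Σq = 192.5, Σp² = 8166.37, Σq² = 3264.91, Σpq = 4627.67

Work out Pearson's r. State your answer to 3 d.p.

r = (nΣpq − ΣpΣq) / √[(nΣp² − (Σp)²)(nΣq² − (Σq)²)]
Numerator: 12×4627.67 − 292.3×192.5 = -735.71
Denominator: √[(97996.44 − 85439.29)(39178.92 − 37056.25)] = √[12557.15 × 2122.67] = 5162.8176
r = -735.71 / 5162.8176 ≈ -0.143

-0.143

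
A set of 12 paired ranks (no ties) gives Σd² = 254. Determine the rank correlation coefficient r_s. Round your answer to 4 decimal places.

0.1119

ρ = 1 − 6Σd² / [n(n²−1)] = 1 − 6×254 / (12×143)
  = 1 − 1524/1716 = 1 − 0.88811 ≈ 0.1119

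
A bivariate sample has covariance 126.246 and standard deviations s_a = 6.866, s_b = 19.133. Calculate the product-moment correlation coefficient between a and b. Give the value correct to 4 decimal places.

r = Cov(a,b) / (s_a · s_b) = 126.246 / (6.866 × 19.133)
  = 126.246 / 131.3672 ≈ 0.9610

0.9610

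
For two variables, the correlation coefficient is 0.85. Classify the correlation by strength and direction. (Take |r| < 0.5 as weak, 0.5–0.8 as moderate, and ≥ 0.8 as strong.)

r = 0.85 > 0 so the relationship is positive.
|r| = 0.85, which falls in the strong range.

strong positive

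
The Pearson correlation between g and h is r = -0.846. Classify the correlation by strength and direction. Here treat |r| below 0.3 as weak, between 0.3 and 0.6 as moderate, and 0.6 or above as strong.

strong negative

r = -0.846 < 0 so the relationship is negative.
|r| = 0.846, which falls in the strong range.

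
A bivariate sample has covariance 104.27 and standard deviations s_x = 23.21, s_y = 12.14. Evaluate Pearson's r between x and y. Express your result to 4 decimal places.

r = Cov(x,y) / (s_x · s_y) = 104.27 / (23.21 × 12.14)
  = 104.27 / 281.7694 ≈ 0.3701

0.3701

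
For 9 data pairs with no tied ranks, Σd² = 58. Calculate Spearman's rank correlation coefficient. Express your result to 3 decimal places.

ρ = 1 − 6Σd² / [n(n²−1)] = 1 − 6×58 / (9×80)
  = 1 − 348/720 = 1 − 0.4833 ≈ 0.517

0.517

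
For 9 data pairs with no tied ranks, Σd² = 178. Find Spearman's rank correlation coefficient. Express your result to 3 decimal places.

-0.483

ρ = 1 − 6Σd² / [n(n²−1)] = 1 − 6×178 / (9×80)
  = 1 − 1068/720 = 1 − 1.4833 ≈ -0.483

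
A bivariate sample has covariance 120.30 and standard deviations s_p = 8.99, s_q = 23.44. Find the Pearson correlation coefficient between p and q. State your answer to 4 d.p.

0.5709

r = Cov(p,q) / (s_p · s_q) = 120.30 / (8.99 × 23.44)
  = 120.30 / 210.7256 ≈ 0.5709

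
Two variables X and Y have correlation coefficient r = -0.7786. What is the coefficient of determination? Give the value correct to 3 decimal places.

0.606

r² = (-0.7786)² = 0.606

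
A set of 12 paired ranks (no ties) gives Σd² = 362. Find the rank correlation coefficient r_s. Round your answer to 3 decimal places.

-0.266

ρ = 1 − 6Σd² / [n(n²−1)] = 1 − 6×362 / (12×143)
  = 1 − 2172/1716 = 1 − 1.2657 ≈ -0.266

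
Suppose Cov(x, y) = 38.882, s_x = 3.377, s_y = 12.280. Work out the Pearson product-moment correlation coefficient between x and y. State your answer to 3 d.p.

r = Cov(x,y) / (s_x · s_y) = 38.882 / (3.377 × 12.280)
  = 38.882 / 41.4696 ≈ 0.938

0.938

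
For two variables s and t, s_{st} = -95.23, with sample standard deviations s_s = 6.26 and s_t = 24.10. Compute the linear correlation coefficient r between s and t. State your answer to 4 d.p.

r = Cov(s,t) / (s_s · s_t) = -95.23 / (6.26 × 24.10)
  = -95.23 / 150.8660 ≈ -0.6312

-0.6312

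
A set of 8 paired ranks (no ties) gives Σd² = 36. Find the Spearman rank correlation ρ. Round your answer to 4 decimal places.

0.5714

ρ = 1 − 6Σd² / [n(n²−1)] = 1 − 6×36 / (8×63)
  = 1 − 216/504 = 1 − 0.42857 ≈ 0.5714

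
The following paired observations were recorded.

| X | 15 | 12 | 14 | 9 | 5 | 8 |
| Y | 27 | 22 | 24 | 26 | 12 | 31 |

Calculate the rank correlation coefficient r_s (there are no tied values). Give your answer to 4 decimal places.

0.2571

Rank X: 6, 4, 5, 3, 1, 2
Rank Y: 5, 2, 3, 4, 1, 6
d = rank(X) − rank(Y): 1, 2, 2, -1, 0, -4; Σd² = 26
ρ = 1 − 6Σd² / [n(n²−1)] = 1 − 6×26 / (6×35) = 1 − 156/210 ≈ 0.2571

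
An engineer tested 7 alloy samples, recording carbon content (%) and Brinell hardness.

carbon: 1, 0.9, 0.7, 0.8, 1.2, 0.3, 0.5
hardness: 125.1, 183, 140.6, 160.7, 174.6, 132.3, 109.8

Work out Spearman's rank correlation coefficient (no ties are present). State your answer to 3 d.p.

Rank carbon: 6, 5, 3, 4, 7, 1, 2
Rank hardness: 2, 7, 4, 5, 6, 3, 1
d = rank(carbon) − rank(hardness): 4, -2, -1, -1, 1, -2, 1; Σd² = 28
ρ = 1 − 6Σd² / [n(n²−1)] = 1 − 6×28 / (7×48) = 1 − 168/336 ≈ 0.500

0.500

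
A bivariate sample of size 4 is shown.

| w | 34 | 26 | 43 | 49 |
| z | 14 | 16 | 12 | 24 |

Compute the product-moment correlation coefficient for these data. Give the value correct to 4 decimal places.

n = 4, Σw = 152, Σz = 66, Σw² = 6082, Σz² = 1172, Σwz = 2584
nΣwz − ΣwΣz = 10336 − 10032 = 304
nΣw² − (Σw)² = 24328 − 23104 = 1224; nΣz² − (Σz)² = 4688 − 4356 = 332
r = 304 / √(1224 × 332) = 304 / 637.4700 ≈ 0.4769

0.4769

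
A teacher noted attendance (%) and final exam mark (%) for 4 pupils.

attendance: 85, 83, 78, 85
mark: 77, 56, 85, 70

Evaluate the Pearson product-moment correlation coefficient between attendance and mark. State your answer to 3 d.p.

n = 4, Σx = 331, Σy = 288, Σx² = 27423, Σy² = 21190, Σxy = 23773
nΣxy − ΣxΣy = 95092 − 95328 = -236
nΣx² − (Σx)² = 109692 − 109561 = 131; nΣy² − (Σy)² = 84760 − 82944 = 1816
r = -236 / √(131 × 1816) = -236 / 487.7458 ≈ -0.484

-0.484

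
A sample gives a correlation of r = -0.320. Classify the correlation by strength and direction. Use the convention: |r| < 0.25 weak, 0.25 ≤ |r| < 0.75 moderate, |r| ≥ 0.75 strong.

r = -0.320 < 0 so the relationship is negative.
|r| = 0.320, which falls in the moderate range.

moderate negative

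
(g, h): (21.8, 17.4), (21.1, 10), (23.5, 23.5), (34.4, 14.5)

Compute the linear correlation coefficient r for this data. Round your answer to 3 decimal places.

-0.064

n = 4, Σg = 100.8, Σh = 65.4, Σg² = 2656.06, Σh² = 1165.26, Σgh = 1641.37
nΣgh − ΣgΣh = 6565.48 − 6592.32 = -26.84
nΣg² − (Σg)² = 10624.24 − 10160.64 = 463.6; nΣh² − (Σh)² = 4661.04 − 4277.16 = 383.88
r = -26.84 / √(463.6 × 383.88) = -26.84 / 421.8611 ≈ -0.064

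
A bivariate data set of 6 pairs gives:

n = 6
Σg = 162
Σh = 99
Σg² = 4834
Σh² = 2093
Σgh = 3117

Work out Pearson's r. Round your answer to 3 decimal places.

0.966

r = (nΣgh − ΣgΣh) / √[(nΣg² − (Σg)²)(nΣh² − (Σh)²)]
Numerator: 6×3117 − 162×99 = 2664
Denominator: √[(29004 − 26244)(12558 − 9801)] = √[2760 × 2757] = 2758.4996
r = 2664 / 2758.4996 ≈ 0.966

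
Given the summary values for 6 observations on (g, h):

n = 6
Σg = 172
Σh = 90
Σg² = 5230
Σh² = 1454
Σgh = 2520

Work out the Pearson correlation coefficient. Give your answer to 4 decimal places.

-0.3401

r = (nΣgh − ΣgΣh) / √[(nΣg² − (Σg)²)(nΣh² − (Σh)²)]
Numerator: 6×2520 − 172×90 = -360
Denominator: √[(31380 − 29584)(8724 − 8100)] = √[1796 × 624] = 1058.6331
r = -360 / 1058.6331 ≈ -0.3401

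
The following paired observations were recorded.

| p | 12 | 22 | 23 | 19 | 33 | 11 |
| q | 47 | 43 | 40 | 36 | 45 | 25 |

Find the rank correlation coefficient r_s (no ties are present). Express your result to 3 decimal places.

0.371

Rank p: 2, 4, 5, 3, 6, 1
Rank q: 6, 4, 3, 2, 5, 1
d = rank(p) − rank(q): -4, 0, 2, 1, 1, 0; Σd² = 22
ρ = 1 − 6Σd² / [n(n²−1)] = 1 − 6×22 / (6×35) = 1 − 132/210 ≈ 0.371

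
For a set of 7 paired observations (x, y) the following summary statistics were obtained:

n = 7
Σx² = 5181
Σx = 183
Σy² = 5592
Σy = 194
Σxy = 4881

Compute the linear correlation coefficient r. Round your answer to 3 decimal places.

-0.652

r = (nΣxy − ΣxΣy) / √[(nΣx² − (Σx)²)(nΣy² − (Σy)²)]
Numerator: 7×4881 − 183×194 = -1335
Denominator: √[(36267 − 33489)(39144 − 37636)] = √[2778 × 1508] = 2046.7594
r = -1335 / 2046.7594 ≈ -0.652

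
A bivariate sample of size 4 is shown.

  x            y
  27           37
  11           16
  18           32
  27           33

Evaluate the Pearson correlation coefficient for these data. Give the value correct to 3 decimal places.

0.898

n = 4, Σx = 83, Σy = 118, Σx² = 1903, Σy² = 3738, Σxy = 2642
nΣxy − ΣxΣy = 10568 − 9794 = 774
nΣx² − (Σx)² = 7612 − 6889 = 723; nΣy² − (Σy)² = 14952 − 13924 = 1028
r = 774 / √(723 × 1028) = 774 / 862.1160 ≈ 0.898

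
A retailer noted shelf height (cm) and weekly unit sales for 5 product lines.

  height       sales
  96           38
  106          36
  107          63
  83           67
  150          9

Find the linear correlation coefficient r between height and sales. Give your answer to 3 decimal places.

n = 5, Σx = 542, Σy = 213, Σx² = 61290, Σy² = 11279, Σxy = 21116
nΣxy − ΣxΣy = 105580 − 115446 = -9866
nΣx² − (Σx)² = 306450 − 293764 = 12686; nΣy² − (Σy)² = 56395 − 45369 = 11026
r = -9866 / √(12686 × 11026) = -9866 / 11826.9115 ≈ -0.834

-0.834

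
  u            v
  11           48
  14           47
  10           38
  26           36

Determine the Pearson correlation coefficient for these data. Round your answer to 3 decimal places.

n = 4, Σu = 61, Σv = 169, Σu² = 1093, Σv² = 7253, Σuv = 2502
nΣuv − ΣuΣv = 10008 − 10309 = -301
nΣu² − (Σu)² = 4372 − 3721 = 651; nΣv² − (Σv)² = 29012 − 28561 = 451
r = -301 / √(651 × 451) = -301 / 541.8496 ≈ -0.556

-0.556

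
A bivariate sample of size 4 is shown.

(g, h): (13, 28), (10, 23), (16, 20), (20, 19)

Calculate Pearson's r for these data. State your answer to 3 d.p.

-0.647

n = 4, Σg = 59, Σh = 90, Σg² = 925, Σh² = 2074, Σgh = 1294
nΣgh − ΣgΣh = 5176 − 5310 = -134
nΣg² − (Σg)² = 3700 − 3481 = 219; nΣh² − (Σh)² = 8296 − 8100 = 196
r = -134 / √(219 × 196) = -134 / 207.1811 ≈ -0.647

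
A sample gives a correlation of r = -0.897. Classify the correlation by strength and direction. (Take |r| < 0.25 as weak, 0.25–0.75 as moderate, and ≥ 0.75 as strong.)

strong negative

r = -0.897 < 0 so the relationship is negative.
|r| = 0.897, which falls in the strong range.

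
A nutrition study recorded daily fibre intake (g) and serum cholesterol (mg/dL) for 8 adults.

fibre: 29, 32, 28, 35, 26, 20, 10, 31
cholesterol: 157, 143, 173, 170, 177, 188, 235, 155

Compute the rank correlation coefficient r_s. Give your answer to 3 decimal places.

-0.857

Rank fibre: 5, 7, 4, 8, 3, 2, 1, 6
Rank cholesterol: 3, 1, 5, 4, 6, 7, 8, 2
d = rank(fibre) − rank(cholesterol): 2, 6, -1, 4, -3, -5, -7, 4; Σd² = 156
ρ = 1 − 6Σd² / [n(n²−1)] = 1 − 6×156 / (8×63) = 1 − 936/504 ≈ -0.857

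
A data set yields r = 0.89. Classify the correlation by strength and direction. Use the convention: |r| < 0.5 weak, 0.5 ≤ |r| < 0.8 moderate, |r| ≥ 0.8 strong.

r = 0.89 > 0 so the relationship is positive.
|r| = 0.89, which falls in the strong range.

strong positive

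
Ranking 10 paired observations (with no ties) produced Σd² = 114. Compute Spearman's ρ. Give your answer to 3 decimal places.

0.309

ρ = 1 − 6Σd² / [n(n²−1)] = 1 − 6×114 / (10×99)
  = 1 − 684/990 = 1 − 0.6909 ≈ 0.309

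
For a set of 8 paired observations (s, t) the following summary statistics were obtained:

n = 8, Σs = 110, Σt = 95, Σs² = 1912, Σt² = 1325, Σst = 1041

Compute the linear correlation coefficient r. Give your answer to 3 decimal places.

r = (nΣst − ΣsΣt) / √[(nΣs² − (Σs)²)(nΣt² − (Σt)²)]
Numerator: 8×1041 − 110×95 = -2122
Denominator: √[(15296 − 12100)(10600 − 9025)] = √[3196 × 1575] = 2243.5909
r = -2122 / 2243.5909 ≈ -0.946

-0.946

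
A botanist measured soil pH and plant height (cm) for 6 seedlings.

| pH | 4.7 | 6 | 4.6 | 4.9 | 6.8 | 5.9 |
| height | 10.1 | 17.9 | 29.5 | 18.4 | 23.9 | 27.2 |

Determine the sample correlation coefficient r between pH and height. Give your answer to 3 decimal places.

0.233

n = 6, Σx = 32.9, Σy = 127, Σx² = 184.31, Σy² = 2942.28, Σxy = 703.73
nΣxy − ΣxΣy = 4222.38 − 4178.3 = 44.08
nΣx² − (Σx)² = 1105.86 − 1082.41 = 23.45; nΣy² − (Σy)² = 17653.68 − 16129 = 1524.68
r = 44.08 / √(23.45 × 1524.68) = 44.08 / 189.0866 ≈ 0.233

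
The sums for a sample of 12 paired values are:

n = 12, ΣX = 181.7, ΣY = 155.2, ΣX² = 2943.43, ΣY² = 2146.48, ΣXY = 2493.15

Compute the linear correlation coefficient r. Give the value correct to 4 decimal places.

r = (nΣXY − ΣXΣY) / √[(nΣX² − (ΣX)²)(nΣY² − (ΣY)²)]
Numerator: 12×2493.15 − 181.7×155.2 = 1717.96
Denominator: √[(35321.16 − 33014.89)(25757.76 − 24087.04)] = √[2306.27 × 1670.72] = 1962.9395
r = 1717.96 / 1962.9395 ≈ 0.8752

0.8752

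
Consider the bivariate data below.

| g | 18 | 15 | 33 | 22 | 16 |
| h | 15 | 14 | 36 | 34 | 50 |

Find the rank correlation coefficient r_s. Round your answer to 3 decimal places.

0.400

Rank g: 3, 1, 5, 4, 2
Rank h: 2, 1, 4, 3, 5
d = rank(g) − rank(h): 1, 0, 1, 1, -3; Σd² = 12
ρ = 1 − 6Σd² / [n(n²−1)] = 1 − 6×12 / (5×24) = 1 − 72/120 ≈ 0.400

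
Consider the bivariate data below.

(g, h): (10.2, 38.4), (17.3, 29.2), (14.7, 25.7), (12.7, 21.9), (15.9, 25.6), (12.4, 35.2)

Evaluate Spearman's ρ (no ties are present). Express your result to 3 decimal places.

Rank g: 1, 6, 4, 3, 5, 2
Rank h: 6, 4, 3, 1, 2, 5
d = rank(g) − rank(h): -5, 2, 1, 2, 3, -3; Σd² = 52
ρ = 1 − 6Σd² / [n(n²−1)] = 1 − 6×52 / (6×35) = 1 − 312/210 ≈ -0.486

-0.486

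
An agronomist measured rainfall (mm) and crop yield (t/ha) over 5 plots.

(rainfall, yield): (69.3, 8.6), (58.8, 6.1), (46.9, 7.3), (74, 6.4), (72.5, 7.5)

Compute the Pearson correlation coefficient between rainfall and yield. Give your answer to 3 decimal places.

0.133

n = 5, Σx = 321.5, Σy = 35.9, Σx² = 21191.79, Σy² = 261.67, Σxy = 2314.38
nΣxy − ΣxΣy = 11571.9 − 11541.85 = 30.05
nΣx² − (Σx)² = 105958.95 − 103362.25 = 2596.7; nΣy² − (Σy)² = 1308.35 − 1288.81 = 19.54
r = 30.05 / √(2596.7 × 19.54) = 30.05 / 225.2543 ≈ 0.133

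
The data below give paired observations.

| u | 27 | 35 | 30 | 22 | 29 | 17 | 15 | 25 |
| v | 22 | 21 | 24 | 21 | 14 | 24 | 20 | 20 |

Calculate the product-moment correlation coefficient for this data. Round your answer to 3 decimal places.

-0.168

n = 8, Σu = 200, Σv = 166, Σu² = 5318, Σv² = 3514, Σuv = 4125
nΣuv − ΣuΣv = 33000 − 33200 = -200
nΣu² − (Σu)² = 42544 − 40000 = 2544; nΣv² − (Σv)² = 28112 − 27556 = 556
r = -200 / √(2544 × 556) = -200 / 1189.3124 ≈ -0.168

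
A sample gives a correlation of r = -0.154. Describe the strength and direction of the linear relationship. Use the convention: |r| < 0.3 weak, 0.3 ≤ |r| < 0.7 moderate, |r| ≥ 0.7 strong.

r = -0.154 < 0 so the relationship is negative.
|r| = 0.154, which falls in the weak range.

weak negative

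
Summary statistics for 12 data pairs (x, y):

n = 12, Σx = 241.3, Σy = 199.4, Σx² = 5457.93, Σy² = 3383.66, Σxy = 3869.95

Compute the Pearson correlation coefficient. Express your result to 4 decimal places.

-0.6767

r = (nΣxy − ΣxΣy) / √[(nΣx² − (Σx)²)(nΣy² − (Σy)²)]
Numerator: 12×3869.95 − 241.3×199.4 = -1675.82
Denominator: √[(65495.16 − 58225.69)(40603.92 − 39760.36)] = √[7269.47 × 843.56] = 2476.3348
r = -1675.82 / 2476.3348 ≈ -0.6767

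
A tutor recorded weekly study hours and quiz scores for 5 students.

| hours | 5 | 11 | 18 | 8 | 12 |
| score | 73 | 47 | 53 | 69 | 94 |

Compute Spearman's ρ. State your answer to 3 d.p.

-0.200

Rank hours: 1, 3, 5, 2, 4
Rank score: 4, 1, 2, 3, 5
d = rank(hours) − rank(score): -3, 2, 3, -1, -1; Σd² = 24
ρ = 1 − 6Σd² / [n(n²−1)] = 1 − 6×24 / (5×24) = 1 − 144/120 ≈ -0.200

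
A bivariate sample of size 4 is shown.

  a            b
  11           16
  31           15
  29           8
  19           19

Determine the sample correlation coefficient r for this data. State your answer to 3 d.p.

n = 4, Σa = 90, Σb = 58, Σa² = 2284, Σb² = 906, Σab = 1234
nΣab − ΣaΣb = 4936 − 5220 = -284
nΣa² − (Σa)² = 9136 − 8100 = 1036; nΣb² − (Σb)² = 3624 − 3364 = 260
r = -284 / √(1036 × 260) = -284 / 518.9990 ≈ -0.547

-0.547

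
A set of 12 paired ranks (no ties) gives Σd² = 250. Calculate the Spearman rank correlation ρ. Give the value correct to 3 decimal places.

ρ = 1 − 6Σd² / [n(n²−1)] = 1 − 6×250 / (12×143)
  = 1 − 1500/1716 = 1 − 0.8741 ≈ 0.126

0.126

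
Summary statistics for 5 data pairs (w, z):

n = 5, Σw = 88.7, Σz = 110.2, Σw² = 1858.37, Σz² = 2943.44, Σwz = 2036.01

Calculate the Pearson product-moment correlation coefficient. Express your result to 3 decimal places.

r = (nΣwz − ΣwΣz) / √[(nΣw² − (Σw)²)(nΣz² − (Σz)²)]
Numerator: 5×2036.01 − 88.7×110.2 = 405.31
Denominator: √[(9291.85 − 7867.69)(14717.2 − 12144.04)] = √[1424.16 × 2573.16] = 1914.3123
r = 405.31 / 1914.3123 ≈ 0.212

0.212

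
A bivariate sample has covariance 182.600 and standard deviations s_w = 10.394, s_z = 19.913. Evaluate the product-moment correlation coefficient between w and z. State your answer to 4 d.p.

0.8822

r = Cov(w,z) / (s_w · s_z) = 182.600 / (10.394 × 19.913)
  = 182.600 / 206.9757 ≈ 0.8822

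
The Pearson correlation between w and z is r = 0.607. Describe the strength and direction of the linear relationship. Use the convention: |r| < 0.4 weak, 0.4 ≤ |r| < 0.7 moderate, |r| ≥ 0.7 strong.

r = 0.607 > 0 so the relationship is positive.
|r| = 0.607, which falls in the moderate range.

moderate positive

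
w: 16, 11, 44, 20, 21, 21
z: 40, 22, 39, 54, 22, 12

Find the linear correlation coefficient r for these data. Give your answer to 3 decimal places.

n = 6, Σw = 133, Σz = 189, Σw² = 3595, Σz² = 7149, Σwz = 4392
nΣwz − ΣwΣz = 26352 − 25137 = 1215
nΣw² − (Σw)² = 21570 − 17689 = 3881; nΣz² − (Σz)² = 42894 − 35721 = 7173
r = 1215 / √(3881 × 7173) = 1215 / 5276.2120 ≈ 0.230

0.230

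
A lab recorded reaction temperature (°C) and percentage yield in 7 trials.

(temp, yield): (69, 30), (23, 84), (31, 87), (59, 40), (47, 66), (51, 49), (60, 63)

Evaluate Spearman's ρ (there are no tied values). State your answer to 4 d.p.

Rank temp: 7, 1, 2, 5, 3, 4, 6
Rank yield: 1, 6, 7, 2, 5, 3, 4
d = rank(temp) − rank(yield): 6, -5, -5, 3, -2, 1, 2; Σd² = 104
ρ = 1 − 6Σd² / [n(n²−1)] = 1 − 6×104 / (7×48) = 1 − 624/336 ≈ -0.8571

-0.8571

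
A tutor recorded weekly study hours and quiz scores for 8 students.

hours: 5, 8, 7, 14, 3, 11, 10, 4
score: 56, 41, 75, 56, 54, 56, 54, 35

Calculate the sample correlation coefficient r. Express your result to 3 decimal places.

n = 8, Σx = 62, Σy = 427, Σx² = 580, Σy² = 23771, Σxy = 3375
nΣxy − ΣxΣy = 27000 − 26474 = 526
nΣx² − (Σx)² = 4640 − 3844 = 796; nΣy² − (Σy)² = 190168 − 182329 = 7839
r = 526 / √(796 × 7839) = 526 / 2497.9680 ≈ 0.211

0.211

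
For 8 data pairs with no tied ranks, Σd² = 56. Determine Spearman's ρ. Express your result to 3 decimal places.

0.333

ρ = 1 − 6Σd² / [n(n²−1)] = 1 − 6×56 / (8×63)
  = 1 − 336/504 = 1 − 0.6667 ≈ 0.333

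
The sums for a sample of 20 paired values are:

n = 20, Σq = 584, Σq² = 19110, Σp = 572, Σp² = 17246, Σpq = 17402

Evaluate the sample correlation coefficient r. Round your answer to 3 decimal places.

r = (nΣpq − ΣpΣq) / √[(nΣp² − (Σp)²)(nΣq² − (Σq)²)]
Numerator: 20×17402 − 572×584 = 13992
Denominator: √[(344920 − 327184)(382200 − 341056)] = √[17736 × 41144] = 27013.5148
r = 13992 / 27013.5148 ≈ 0.518

0.518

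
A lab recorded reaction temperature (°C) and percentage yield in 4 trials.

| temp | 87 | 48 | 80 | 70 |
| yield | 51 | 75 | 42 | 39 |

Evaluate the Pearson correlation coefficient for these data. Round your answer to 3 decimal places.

-0.747

n = 4, Σx = 285, Σy = 207, Σx² = 21173, Σy² = 11511, Σxy = 14127
nΣxy − ΣxΣy = 56508 − 58995 = -2487
nΣx² − (Σx)² = 84692 − 81225 = 3467; nΣy² − (Σy)² = 46044 − 42849 = 3195
r = -2487 / √(3467 × 3195) = -2487 / 3328.2225 ≈ -0.747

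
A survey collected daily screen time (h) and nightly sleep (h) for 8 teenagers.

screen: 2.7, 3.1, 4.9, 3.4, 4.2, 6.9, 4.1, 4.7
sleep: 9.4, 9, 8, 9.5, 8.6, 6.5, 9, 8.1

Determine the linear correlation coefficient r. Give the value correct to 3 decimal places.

-0.964

n = 8, Σx = 34, Σy = 68.1, Σx² = 156.62, Σy² = 586.43, Σxy = 280.72
nΣxy − ΣxΣy = 2245.76 − 2315.4 = -69.64
nΣx² − (Σx)² = 1252.96 − 1156 = 96.96; nΣy² − (Σy)² = 4691.44 − 4637.61 = 53.83
r = -69.64 / √(96.96 × 53.83) = -69.64 / 72.2451 ≈ -0.964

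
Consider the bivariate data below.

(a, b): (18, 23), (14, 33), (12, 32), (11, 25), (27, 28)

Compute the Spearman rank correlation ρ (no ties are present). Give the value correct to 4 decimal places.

Rank a: 4, 3, 2, 1, 5
Rank b: 1, 5, 4, 2, 3
d = rank(a) − rank(b): 3, -2, -2, -1, 2; Σd² = 22
ρ = 1 − 6Σd² / [n(n²−1)] = 1 − 6×22 / (5×24) = 1 − 132/120 ≈ -0.1000

-0.1000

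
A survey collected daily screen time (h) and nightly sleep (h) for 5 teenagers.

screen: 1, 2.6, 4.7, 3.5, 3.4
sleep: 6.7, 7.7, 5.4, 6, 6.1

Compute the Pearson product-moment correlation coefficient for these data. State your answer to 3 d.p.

-0.660

n = 5, Σx = 15.2, Σy = 31.9, Σx² = 53.66, Σy² = 206.55, Σxy = 93.84
nΣxy − ΣxΣy = 469.2 − 484.88 = -15.68
nΣx² − (Σx)² = 268.3 − 231.04 = 37.26; nΣy² − (Σy)² = 1032.75 − 1017.61 = 15.14
r = -15.68 / √(37.26 × 15.14) = -15.68 / 23.7511 ≈ -0.660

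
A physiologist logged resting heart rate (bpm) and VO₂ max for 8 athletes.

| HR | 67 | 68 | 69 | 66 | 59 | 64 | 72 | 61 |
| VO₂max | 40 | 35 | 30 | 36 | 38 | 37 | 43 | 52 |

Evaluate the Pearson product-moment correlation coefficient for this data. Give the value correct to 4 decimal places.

n = 8, Σx = 526, Σy = 311, Σx² = 34712, Σy² = 12387, Σxy = 20384
nΣxy − ΣxΣy = 163072 − 163586 = -514
nΣx² − (Σx)² = 277696 − 276676 = 1020; nΣy² − (Σy)² = 99096 − 96721 = 2375
r = -514 / √(1020 × 2375) = -514 / 1556.4382 ≈ -0.3302

-0.3302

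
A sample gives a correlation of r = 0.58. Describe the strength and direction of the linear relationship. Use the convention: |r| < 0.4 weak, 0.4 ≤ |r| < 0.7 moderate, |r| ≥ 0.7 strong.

moderate positive

r = 0.58 > 0 so the relationship is positive.
|r| = 0.58, which falls in the moderate range.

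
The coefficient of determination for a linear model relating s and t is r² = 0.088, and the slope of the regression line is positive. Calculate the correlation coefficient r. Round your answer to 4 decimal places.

0.2966

|r| = √0.088 = 0.2966
The association is positive, so r = 0.2966.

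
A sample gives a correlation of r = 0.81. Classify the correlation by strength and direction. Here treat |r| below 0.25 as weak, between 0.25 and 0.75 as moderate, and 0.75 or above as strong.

r = 0.81 > 0 so the relationship is positive.
|r| = 0.81, which falls in the strong range.

strong positive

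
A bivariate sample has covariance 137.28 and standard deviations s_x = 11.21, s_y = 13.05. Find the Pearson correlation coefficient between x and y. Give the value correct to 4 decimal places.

0.9384

r = Cov(x,y) / (s_x · s_y) = 137.28 / (11.21 × 13.05)
  = 137.28 / 146.2905 ≈ 0.9384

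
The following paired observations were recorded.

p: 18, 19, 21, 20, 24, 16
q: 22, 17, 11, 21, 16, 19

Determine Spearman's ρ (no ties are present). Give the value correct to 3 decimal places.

-0.657

Rank p: 2, 3, 5, 4, 6, 1
Rank q: 6, 3, 1, 5, 2, 4
d = rank(p) − rank(q): -4, 0, 4, -1, 4, -3; Σd² = 58
ρ = 1 − 6Σd² / [n(n²−1)] = 1 − 6×58 / (6×35) = 1 − 348/210 ≈ -0.657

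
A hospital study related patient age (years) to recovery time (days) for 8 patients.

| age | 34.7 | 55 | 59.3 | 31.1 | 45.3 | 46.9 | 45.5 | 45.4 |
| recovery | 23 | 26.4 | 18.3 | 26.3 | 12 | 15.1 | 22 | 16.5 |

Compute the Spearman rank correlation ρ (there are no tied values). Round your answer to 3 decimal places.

-0.071

Rank age: 2, 7, 8, 1, 3, 6, 5, 4
Rank recovery: 6, 8, 4, 7, 1, 2, 5, 3
d = rank(age) − rank(recovery): -4, -1, 4, -6, 2, 4, 0, 1; Σd² = 90
ρ = 1 − 6Σd² / [n(n²−1)] = 1 − 6×90 / (8×63) = 1 − 540/504 ≈ -0.071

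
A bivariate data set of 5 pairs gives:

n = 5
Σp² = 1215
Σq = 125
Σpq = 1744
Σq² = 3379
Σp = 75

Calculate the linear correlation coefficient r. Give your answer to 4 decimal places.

r = (nΣpq − ΣpΣq) / √[(nΣp² − (Σp)²)(nΣq² − (Σq)²)]
Numerator: 5×1744 − 75×125 = -655
Denominator: √[(6075 − 5625)(16895 − 15625)] = √[450 × 1270] = 755.9762
r = -655 / 755.9762 ≈ -0.8664

-0.8664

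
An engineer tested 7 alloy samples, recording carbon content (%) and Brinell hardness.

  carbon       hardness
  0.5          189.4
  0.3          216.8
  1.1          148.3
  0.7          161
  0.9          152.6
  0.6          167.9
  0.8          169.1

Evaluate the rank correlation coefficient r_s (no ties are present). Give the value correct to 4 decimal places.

Rank carbon: 2, 1, 7, 4, 6, 3, 5
Rank hardness: 6, 7, 1, 3, 2, 4, 5
d = rank(carbon) − rank(hardness): -4, -6, 6, 1, 4, -1, 0; Σd² = 106
ρ = 1 − 6Σd² / [n(n²−1)] = 1 − 6×106 / (7×48) = 1 − 636/336 ≈ -0.8929

-0.8929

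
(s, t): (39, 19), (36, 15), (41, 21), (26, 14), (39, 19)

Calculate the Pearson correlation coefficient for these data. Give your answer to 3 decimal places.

0.866

n = 5, Σs = 181, Σt = 88, Σs² = 6695, Σt² = 1584, Σst = 3247
nΣst − ΣsΣt = 16235 − 15928 = 307
nΣs² − (Σs)² = 33475 − 32761 = 714; nΣt² − (Σt)² = 7920 − 7744 = 176
r = 307 / √(714 × 176) = 307 / 354.4912 ≈ 0.866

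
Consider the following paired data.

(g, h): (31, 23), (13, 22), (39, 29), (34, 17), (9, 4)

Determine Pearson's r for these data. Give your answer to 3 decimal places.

n = 5, Σg = 126, Σh = 95, Σg² = 3888, Σh² = 2159, Σgh = 2744
nΣgh − ΣgΣh = 13720 − 11970 = 1750
nΣg² − (Σg)² = 19440 − 15876 = 3564; nΣh² − (Σh)² = 10795 − 9025 = 1770
r = 1750 / √(3564 × 1770) = 1750 / 2511.6290 ≈ 0.697

0.697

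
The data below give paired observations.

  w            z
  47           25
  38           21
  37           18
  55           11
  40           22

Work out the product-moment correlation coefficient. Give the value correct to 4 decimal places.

-0.5327

n = 5, Σw = 217, Σz = 97, Σw² = 9647, Σz² = 1995, Σwz = 4124
nΣwz − ΣwΣz = 20620 − 21049 = -429
nΣw² − (Σw)² = 48235 − 47089 = 1146; nΣz² − (Σz)² = 9975 − 9409 = 566
r = -429 / √(1146 × 566) = -429 / 805.3794 ≈ -0.5327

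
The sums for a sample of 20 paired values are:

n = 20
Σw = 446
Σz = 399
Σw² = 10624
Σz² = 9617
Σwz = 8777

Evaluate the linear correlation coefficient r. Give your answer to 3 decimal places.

r = (nΣwz − ΣwΣz) / √[(nΣw² − (Σw)²)(nΣz² − (Σz)²)]
Numerator: 20×8777 − 446×399 = -2414
Denominator: √[(212480 − 198916)(192340 − 159201)] = √[13564 × 33139] = 21201.3536
r = -2414 / 21201.3536 ≈ -0.114

-0.114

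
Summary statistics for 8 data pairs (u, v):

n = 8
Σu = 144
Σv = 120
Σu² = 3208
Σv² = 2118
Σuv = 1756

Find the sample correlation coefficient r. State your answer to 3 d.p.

-0.913

r = (nΣuv − ΣuΣv) / √[(nΣu² − (Σu)²)(nΣv² − (Σv)²)]
Numerator: 8×1756 − 144×120 = -3232
Denominator: √[(25664 − 20736)(16944 − 14400)] = √[4928 × 2544] = 3540.7389
r = -3232 / 3540.7389 ≈ -0.913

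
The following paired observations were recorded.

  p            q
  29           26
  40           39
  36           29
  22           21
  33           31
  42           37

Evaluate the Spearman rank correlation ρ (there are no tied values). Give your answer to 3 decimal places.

Rank p: 2, 5, 4, 1, 3, 6
Rank q: 2, 6, 3, 1, 4, 5
d = rank(p) − rank(q): 0, -1, 1, 0, -1, 1; Σd² = 4
ρ = 1 − 6Σd² / [n(n²−1)] = 1 − 6×4 / (6×35) = 1 − 24/210 ≈ 0.886

0.886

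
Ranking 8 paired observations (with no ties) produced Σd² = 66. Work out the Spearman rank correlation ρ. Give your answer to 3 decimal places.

ρ = 1 − 6Σd² / [n(n²−1)] = 1 − 6×66 / (8×63)
  = 1 − 396/504 = 1 − 0.7857 ≈ 0.214

0.214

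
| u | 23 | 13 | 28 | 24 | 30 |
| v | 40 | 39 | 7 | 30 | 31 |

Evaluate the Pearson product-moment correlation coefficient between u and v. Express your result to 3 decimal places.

n = 5, Σu = 118, Σv = 147, Σu² = 2958, Σv² = 5031, Σuv = 3273
nΣuv − ΣuΣv = 16365 − 17346 = -981
nΣu² − (Σu)² = 14790 − 13924 = 866; nΣv² − (Σv)² = 25155 − 21609 = 3546
r = -981 / √(866 × 3546) = -981 / 1752.3801 ≈ -0.560

-0.560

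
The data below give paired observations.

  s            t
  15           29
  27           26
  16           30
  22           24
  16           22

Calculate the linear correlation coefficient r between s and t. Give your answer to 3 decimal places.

n = 5, Σs = 96, Σt = 131, Σs² = 1950, Σt² = 3477, Σst = 2497
nΣst − ΣsΣt = 12485 − 12576 = -91
nΣs² − (Σs)² = 9750 − 9216 = 534; nΣt² − (Σt)² = 17385 − 17161 = 224
r = -91 / √(534 × 224) = -91 / 345.8555 ≈ -0.263

-0.263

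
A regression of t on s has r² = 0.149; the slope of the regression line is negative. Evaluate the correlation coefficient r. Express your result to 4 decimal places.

-0.3860

|r| = √0.149 = 0.3860
The association is negative, so r = −0.3860.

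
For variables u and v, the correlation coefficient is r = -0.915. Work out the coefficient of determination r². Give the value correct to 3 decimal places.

r² = (-0.915)² = 0.837

0.837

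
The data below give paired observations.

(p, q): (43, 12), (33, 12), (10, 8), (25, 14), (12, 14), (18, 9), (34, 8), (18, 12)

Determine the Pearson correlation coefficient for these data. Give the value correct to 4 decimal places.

0.0636

n = 8, Σp = 193, Σq = 89, Σp² = 5611, Σq² = 1033, Σpq = 2160
nΣpq − ΣpΣq = 17280 − 17177 = 103
nΣp² − (Σp)² = 44888 − 37249 = 7639; nΣq² − (Σq)² = 8264 − 7921 = 343
r = 103 / √(7639 × 343) = 103 / 1618.6961 ≈ 0.0636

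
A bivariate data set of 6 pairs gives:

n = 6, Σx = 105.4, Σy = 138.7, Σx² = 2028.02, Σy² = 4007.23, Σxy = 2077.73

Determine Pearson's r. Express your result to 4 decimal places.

-0.9542

r = (nΣxy − ΣxΣy) / √[(nΣx² − (Σx)²)(nΣy² − (Σy)²)]
Numerator: 6×2077.73 − 105.4×138.7 = -2152.6
Denominator: √[(12168.12 − 11109.16)(24043.38 − 19237.69)] = √[1058.96 × 4805.69] = 2255.8886
r = -2152.6 / 2255.8886 ≈ -0.9542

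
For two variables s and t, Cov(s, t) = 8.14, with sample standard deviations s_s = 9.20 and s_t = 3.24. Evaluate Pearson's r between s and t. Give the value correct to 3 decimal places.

0.273

r = Cov(s,t) / (s_s · s_t) = 8.14 / (9.20 × 3.24)
  = 8.14 / 29.8080 ≈ 0.273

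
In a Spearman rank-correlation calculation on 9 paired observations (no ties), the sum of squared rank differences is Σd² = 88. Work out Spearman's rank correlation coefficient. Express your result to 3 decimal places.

ρ = 1 − 6Σd² / [n(n²−1)] = 1 − 6×88 / (9×80)
  = 1 − 528/720 = 1 − 0.7333 ≈ 0.267

0.267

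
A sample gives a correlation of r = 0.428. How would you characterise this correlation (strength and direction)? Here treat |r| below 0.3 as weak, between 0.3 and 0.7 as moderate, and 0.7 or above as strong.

r = 0.428 > 0 so the relationship is positive.
|r| = 0.428, which falls in the moderate range.

moderate positive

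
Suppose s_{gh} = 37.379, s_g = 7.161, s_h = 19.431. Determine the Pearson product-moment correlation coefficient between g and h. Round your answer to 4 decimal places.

0.2686

r = Cov(g,h) / (s_g · s_h) = 37.379 / (7.161 × 19.431)
  = 37.379 / 139.1454 ≈ 0.2686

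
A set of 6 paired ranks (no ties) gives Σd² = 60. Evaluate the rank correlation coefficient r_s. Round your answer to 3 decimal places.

ρ = 1 − 6Σd² / [n(n²−1)] = 1 − 6×60 / (6×35)
  = 1 − 360/210 = 1 − 1.7143 ≈ -0.714

-0.714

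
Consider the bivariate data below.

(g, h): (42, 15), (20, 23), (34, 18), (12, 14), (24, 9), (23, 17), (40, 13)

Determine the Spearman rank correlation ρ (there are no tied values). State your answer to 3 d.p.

-0.214

Rank g: 7, 2, 5, 1, 4, 3, 6
Rank h: 4, 7, 6, 3, 1, 5, 2
d = rank(g) − rank(h): 3, -5, -1, -2, 3, -2, 4; Σd² = 68
ρ = 1 − 6Σd² / [n(n²−1)] = 1 − 6×68 / (7×48) = 1 − 408/336 ≈ -0.214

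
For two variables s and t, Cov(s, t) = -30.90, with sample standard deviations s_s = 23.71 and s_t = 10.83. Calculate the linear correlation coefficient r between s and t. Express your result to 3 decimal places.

r = Cov(s,t) / (s_s · s_t) = -30.90 / (23.71 × 10.83)
  = -30.90 / 256.7793 ≈ -0.120

-0.120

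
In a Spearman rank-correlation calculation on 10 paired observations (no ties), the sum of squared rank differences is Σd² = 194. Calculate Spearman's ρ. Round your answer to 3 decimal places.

-0.176

ρ = 1 − 6Σd² / [n(n²−1)] = 1 − 6×194 / (10×99)
  = 1 − 1164/990 = 1 − 1.1758 ≈ -0.176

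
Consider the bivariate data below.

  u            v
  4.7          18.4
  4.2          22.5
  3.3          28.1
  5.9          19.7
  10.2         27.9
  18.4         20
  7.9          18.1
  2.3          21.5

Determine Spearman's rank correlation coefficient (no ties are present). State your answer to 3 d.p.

Rank u: 4, 3, 2, 5, 7, 8, 6, 1
Rank v: 2, 6, 8, 3, 7, 4, 1, 5
d = rank(u) − rank(v): 2, -3, -6, 2, 0, 4, 5, -4; Σd² = 110
ρ = 1 − 6Σd² / [n(n²−1)] = 1 − 6×110 / (8×63) = 1 − 660/504 ≈ -0.310

-0.310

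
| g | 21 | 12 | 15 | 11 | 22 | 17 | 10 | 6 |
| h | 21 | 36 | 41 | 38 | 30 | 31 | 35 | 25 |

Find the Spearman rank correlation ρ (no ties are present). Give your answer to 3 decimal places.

-0.238

Rank g: 7, 4, 5, 3, 8, 6, 2, 1
Rank h: 1, 6, 8, 7, 3, 4, 5, 2
d = rank(g) − rank(h): 6, -2, -3, -4, 5, 2, -3, -1; Σd² = 104
ρ = 1 − 6Σd² / [n(n²−1)] = 1 − 6×104 / (8×63) = 1 − 624/504 ≈ -0.238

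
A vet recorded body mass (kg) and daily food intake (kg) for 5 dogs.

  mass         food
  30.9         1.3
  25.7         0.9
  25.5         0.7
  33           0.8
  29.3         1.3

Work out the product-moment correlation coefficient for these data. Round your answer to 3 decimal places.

n = 5, Σx = 144.4, Σy = 5, Σx² = 4213.04, Σy² = 5.32, Σxy = 145.64
nΣxy − ΣxΣy = 728.2 − 722 = 6.2
nΣx² − (Σx)² = 21065.2 − 20851.36 = 213.84; nΣy² − (Σy)² = 26.6 − 25 = 1.6
r = 6.2 / √(213.84 × 1.6) = 6.2 / 18.4971 ≈ 0.335

0.335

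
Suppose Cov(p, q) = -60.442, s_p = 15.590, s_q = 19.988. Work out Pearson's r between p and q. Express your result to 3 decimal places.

-0.194

r = Cov(p,q) / (s_p · s_q) = -60.442 / (15.590 × 19.988)
  = -60.442 / 311.6129 ≈ -0.194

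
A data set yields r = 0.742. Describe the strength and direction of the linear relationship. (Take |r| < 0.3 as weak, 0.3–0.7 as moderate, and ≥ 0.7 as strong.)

r = 0.742 > 0 so the relationship is positive.
|r| = 0.742, which falls in the strong range.

strong positive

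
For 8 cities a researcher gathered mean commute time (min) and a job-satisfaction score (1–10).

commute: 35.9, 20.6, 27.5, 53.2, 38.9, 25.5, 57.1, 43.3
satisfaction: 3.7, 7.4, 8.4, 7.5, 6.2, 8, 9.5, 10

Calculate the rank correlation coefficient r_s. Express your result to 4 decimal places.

Rank commute: 4, 1, 3, 7, 5, 2, 8, 6
Rank satisfaction: 1, 3, 6, 4, 2, 5, 7, 8
d = rank(commute) − rank(satisfaction): 3, -2, -3, 3, 3, -3, 1, -2; Σd² = 54
ρ = 1 − 6Σd² / [n(n²−1)] = 1 − 6×54 / (8×63) = 1 − 324/504 ≈ 0.3571

0.3571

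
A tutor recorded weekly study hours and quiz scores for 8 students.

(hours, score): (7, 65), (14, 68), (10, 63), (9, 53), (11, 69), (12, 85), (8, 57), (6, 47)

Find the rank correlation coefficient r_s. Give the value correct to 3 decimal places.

Rank hours: 2, 8, 5, 4, 6, 7, 3, 1
Rank score: 5, 6, 4, 2, 7, 8, 3, 1
d = rank(hours) − rank(score): -3, 2, 1, 2, -1, -1, 0, 0; Σd² = 20
ρ = 1 − 6Σd² / [n(n²−1)] = 1 − 6×20 / (8×63) = 1 − 120/504 ≈ 0.762

0.762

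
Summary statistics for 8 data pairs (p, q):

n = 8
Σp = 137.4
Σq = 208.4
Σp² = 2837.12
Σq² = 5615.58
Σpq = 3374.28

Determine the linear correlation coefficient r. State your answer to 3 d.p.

r = (nΣpq − ΣpΣq) / √[(nΣp² − (Σp)²)(nΣq² − (Σq)²)]
Numerator: 8×3374.28 − 137.4×208.4 = -1639.92
Denominator: √[(22696.96 − 18878.76)(44924.64 − 43430.56)] = √[3818.2 × 1494.08] = 2388.4506
r = -1639.92 / 2388.4506 ≈ -0.687

-0.687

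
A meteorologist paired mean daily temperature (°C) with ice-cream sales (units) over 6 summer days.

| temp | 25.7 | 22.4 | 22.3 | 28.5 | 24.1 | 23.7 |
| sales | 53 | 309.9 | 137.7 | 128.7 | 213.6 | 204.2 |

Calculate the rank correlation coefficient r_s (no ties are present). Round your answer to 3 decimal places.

-0.543

Rank temp: 5, 2, 1, 6, 4, 3
Rank sales: 1, 6, 3, 2, 5, 4
d = rank(temp) − rank(sales): 4, -4, -2, 4, -1, -1; Σd² = 54
ρ = 1 − 6Σd² / [n(n²−1)] = 1 − 6×54 / (6×35) = 1 − 324/210 ≈ -0.543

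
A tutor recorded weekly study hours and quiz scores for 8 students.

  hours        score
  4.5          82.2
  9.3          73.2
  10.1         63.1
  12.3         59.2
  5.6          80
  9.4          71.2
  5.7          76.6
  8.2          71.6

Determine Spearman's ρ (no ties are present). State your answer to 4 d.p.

-0.9762

Rank hours: 1, 5, 7, 8, 2, 6, 3, 4
Rank score: 8, 5, 2, 1, 7, 3, 6, 4
d = rank(hours) − rank(score): -7, 0, 5, 7, -5, 3, -3, 0; Σd² = 166
ρ = 1 − 6Σd² / [n(n²−1)] = 1 − 6×166 / (8×63) = 1 − 996/504 ≈ -0.9762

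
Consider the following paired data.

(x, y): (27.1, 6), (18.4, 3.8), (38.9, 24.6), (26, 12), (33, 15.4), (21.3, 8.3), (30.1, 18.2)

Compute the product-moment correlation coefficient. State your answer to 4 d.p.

0.9052

n = 7, Σx = 194.8, Σy = 88.3, Σx² = 5710.88, Σy² = 1436.89, Σxy = 2734.27
nΣxy − ΣxΣy = 19139.89 − 17200.84 = 1939.05
nΣx² − (Σx)² = 39976.16 − 37947.04 = 2029.12; nΣy² − (Σy)² = 10058.23 − 7796.89 = 2261.34
r = 1939.05 / √(2029.12 × 2261.34) = 1939.05 / 2142.0855 ≈ 0.9052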